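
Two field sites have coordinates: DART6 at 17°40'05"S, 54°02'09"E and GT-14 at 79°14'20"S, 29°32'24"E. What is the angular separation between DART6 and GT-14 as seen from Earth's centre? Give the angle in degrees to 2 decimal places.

DART6: φ = -17.66806°, λ = +54.03583°
GT-14: φ = -79.23889°, λ = +29.54000°
Δφ = -61.5708°,  Δλ = -24.4958°
a = sin²(Δφ/2) + cos φ₁ cos φ₂ sin²(Δλ/2) = 0.269971
c = 2·arcsin(√a) = 1.092735 rad = 62.6091°

62.61°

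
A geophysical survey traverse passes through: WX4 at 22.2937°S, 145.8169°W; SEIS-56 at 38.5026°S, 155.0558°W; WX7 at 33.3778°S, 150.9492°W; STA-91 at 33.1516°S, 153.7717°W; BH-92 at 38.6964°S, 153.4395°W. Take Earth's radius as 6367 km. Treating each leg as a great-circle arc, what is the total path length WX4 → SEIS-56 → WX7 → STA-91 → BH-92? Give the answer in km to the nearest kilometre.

WX4→SEIS-56: c = 0.314804 rad, d = 2004.36 km
SEIS-56→WX7: c = 0.106590 rad, d = 678.66 km
WX7→STA-91: c = 0.041378 rad, d = 263.45 km
STA-91→BH-92: c = 0.096889 rad, d = 616.89 km
Total = 2004.36 + 678.66 + 263.45 + 616.89 = 3563.36 km

3563 km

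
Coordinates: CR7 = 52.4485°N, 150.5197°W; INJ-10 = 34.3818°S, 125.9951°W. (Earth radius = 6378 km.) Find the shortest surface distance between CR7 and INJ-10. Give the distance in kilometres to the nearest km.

Δφ = -86.8303°,  Δλ = 24.5246°
a = sin²(Δφ/2) + cos φ₁ cos φ₂ sin²(Δλ/2) = 0.495043
c = 2·arcsin(√a) = 1.560881 rad = 89.4319°
d = R·c = 6378 × 1.560881 = 9955.3 km

9955 km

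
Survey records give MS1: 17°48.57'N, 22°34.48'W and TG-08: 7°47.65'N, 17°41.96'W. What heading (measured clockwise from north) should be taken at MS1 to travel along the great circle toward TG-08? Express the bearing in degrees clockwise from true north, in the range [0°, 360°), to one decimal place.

154.0°

MS1: φ = +17.80950°, λ = -22.57467°
TG-08: φ = +7.79417°, λ = -17.69933°
Δλ = 4.8753°
y = sin Δλ · cos φ₂ = 0.084203
x = cos φ₁ sin φ₂ − sin φ₁ cos φ₂ cos Δλ = -0.172815
θ = atan2(y, x) = 154.0227° → 154.0227° (mod 360°)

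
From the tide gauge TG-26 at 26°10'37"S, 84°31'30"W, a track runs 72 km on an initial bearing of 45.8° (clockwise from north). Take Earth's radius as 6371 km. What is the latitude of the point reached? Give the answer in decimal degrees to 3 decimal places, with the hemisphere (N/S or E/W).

TG-26: φ = -26.17694°, λ = -84.52500°
δ = d/R = 72/6371 = 0.011301 rad
φ₂ = arcsin(sin φ₁ cos δ + cos φ₁ sin δ cos θ)
   = arcsin(-0.44114·0.99994 + 0.89744·0.01130·0.69717) = -25.72461°
λ₂ = λ₁ + atan2(sin θ sin δ cos φ₁, cos δ − sin φ₁ sin φ₂) = -84.00973°

25.725°S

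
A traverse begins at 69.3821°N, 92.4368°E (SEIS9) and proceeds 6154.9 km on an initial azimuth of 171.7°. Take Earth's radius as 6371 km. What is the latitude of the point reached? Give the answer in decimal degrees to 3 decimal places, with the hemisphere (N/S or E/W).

14.209°N

δ = d/R = 6154.9/6371 = 0.966081 rad
φ₂ = arcsin(sin φ₁ cos δ + cos φ₁ sin δ cos θ)
   = arcsin(0.93595·0.56853 + 0.35213·0.82266·-0.98953) = 14.20902°
λ₂ = λ₁ + atan2(sin θ sin δ cos φ₁, cos δ − sin φ₁ sin φ₂) = 99.47346°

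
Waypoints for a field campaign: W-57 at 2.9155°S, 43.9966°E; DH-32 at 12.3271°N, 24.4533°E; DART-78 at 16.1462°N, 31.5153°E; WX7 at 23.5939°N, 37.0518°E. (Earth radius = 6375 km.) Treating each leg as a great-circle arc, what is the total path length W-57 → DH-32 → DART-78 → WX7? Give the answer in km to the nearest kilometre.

W-57→DH-32: c = 0.430849 rad, d = 2746.66 km
DH-32→DART-78: c = 0.136779 rad, d = 871.97 km
DART-78→WX7: c = 0.158551 rad, d = 1010.76 km
Total = 2746.66 + 871.97 + 1010.76 = 4629.40 km

4629 km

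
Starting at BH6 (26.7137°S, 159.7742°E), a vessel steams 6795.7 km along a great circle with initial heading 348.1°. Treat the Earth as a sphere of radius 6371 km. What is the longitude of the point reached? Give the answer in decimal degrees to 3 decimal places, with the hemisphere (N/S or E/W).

147.307°E

δ = d/R = 6795.7/6371 = 1.066661 rad
φ₂ = arcsin(sin φ₁ cos δ + cos φ₁ sin δ cos θ)
   = arcsin(-0.44953·0.48305 + 0.89326·0.87559·0.97851) = 33.24222°
λ₂ = λ₁ + atan2(sin θ sin δ cos φ₁, cos δ − sin φ₁ sin φ₂) = 147.30723°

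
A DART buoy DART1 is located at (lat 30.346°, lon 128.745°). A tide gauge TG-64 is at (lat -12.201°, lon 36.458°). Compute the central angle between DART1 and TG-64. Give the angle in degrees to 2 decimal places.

Δφ = -42.5470°,  Δλ = -92.2870°
a = sin²(Δφ/2) + cos φ₁ cos φ₂ sin²(Δλ/2) = 0.570217
c = 2·arcsin(√a) = 1.711696 rad = 98.0730°

98.07°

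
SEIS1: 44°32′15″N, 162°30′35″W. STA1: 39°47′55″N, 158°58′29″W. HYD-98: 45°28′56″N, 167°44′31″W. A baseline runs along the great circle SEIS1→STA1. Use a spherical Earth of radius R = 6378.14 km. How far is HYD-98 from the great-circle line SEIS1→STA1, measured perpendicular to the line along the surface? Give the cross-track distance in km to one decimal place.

293.4 km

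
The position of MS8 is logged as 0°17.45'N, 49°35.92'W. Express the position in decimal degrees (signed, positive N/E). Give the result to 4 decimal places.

+0.2908°, -49.5987°

lat: 0.2908° N → +0.2908°
lon: 49.5987° W → -49.5987°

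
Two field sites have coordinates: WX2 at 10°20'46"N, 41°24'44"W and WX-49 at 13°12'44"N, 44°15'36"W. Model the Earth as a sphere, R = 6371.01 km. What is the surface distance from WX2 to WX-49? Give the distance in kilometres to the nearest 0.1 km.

WX2: φ = +10.34611°, λ = -41.41222°
WX-49: φ = +13.21222°, λ = -44.26000°
Δφ = 2.8661°,  Δλ = -2.8478°
a = sin²(Δφ/2) + cos φ₁ cos φ₂ sin²(Δλ/2) = 0.001217
c = 2·arcsin(√a) = 0.069779 rad = 3.9981°
d = R·c = 6371.01 × 0.069779 = 444.6 km

444.6 km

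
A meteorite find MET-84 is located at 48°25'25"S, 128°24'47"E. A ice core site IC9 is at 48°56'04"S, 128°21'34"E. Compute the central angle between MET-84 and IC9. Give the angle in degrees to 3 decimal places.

MET-84: φ = -48.42361°, λ = +128.41306°
IC9: φ = -48.93444°, λ = +128.35944°
Δφ = -0.5108°,  Δλ = -0.0536°
a = sin²(Δφ/2) + cos φ₁ cos φ₂ sin²(Δλ/2) = 0.000020
c = 2·arcsin(√a) = 0.008937 rad = 0.5121°

0.512°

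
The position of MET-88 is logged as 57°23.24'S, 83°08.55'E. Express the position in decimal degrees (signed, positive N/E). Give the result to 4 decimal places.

-57.3873°, +83.1425°

lat: 57.3873° S → -57.3873°
lon: 83.1425° E → +83.1425°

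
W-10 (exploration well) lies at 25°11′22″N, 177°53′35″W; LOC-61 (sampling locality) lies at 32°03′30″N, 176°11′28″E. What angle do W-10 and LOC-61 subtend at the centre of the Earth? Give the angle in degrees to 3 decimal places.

W-10: φ = +25.18944°, λ = -177.89306°
LOC-61: φ = +32.05833°, λ = +176.19111°
Δφ = 6.8689°,  Δλ = -5.9158°
a = sin²(Δφ/2) + cos φ₁ cos φ₂ sin²(Δλ/2) = 0.005631
c = 2·arcsin(√a) = 0.150220 rad = 8.6070°

8.607°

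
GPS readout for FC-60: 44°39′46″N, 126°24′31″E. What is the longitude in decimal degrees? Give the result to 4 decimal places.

126° + 24′/60 + 31″/3600 = 126 + 0.40000 + 0.00861 = 126.4086°

126.4086°E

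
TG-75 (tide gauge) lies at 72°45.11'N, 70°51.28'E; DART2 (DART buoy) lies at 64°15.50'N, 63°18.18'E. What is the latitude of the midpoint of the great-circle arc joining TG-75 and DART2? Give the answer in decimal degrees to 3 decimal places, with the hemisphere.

68.546°N

TG-75: φ = +72.75183°, λ = +70.85467°
DART2: φ = +64.25833°, λ = +63.30300°
Bx = cos φ₂ cos Δλ = 0.430547,  By = cos φ₂ sin Δλ = -0.057078
φₘ = atan2(sin φ₁ + sin φ₂, √((cos φ₁ + Bx)² + By²)) = 68.54599°
λₘ = λ₁ + atan2(By, cos φ₁ + Bx) = 66.36587°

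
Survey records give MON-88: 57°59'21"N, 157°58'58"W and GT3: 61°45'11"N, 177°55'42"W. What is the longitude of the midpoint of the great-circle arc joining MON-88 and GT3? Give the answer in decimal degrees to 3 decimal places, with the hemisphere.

167.385°W

MON-88: φ = +57.98917°, λ = -157.98278°
GT3: φ = +61.75306°, λ = -177.92833°
Bx = cos φ₂ cos Δλ = 0.444884,  By = cos φ₂ sin Δλ = -0.161446
φₘ = atan2(sin φ₁ + sin φ₂, √((cos φ₁ + Bx)² + By²)) = 60.24716°
λₘ = λ₁ + atan2(By, cos φ₁ + Bx) = -167.38517°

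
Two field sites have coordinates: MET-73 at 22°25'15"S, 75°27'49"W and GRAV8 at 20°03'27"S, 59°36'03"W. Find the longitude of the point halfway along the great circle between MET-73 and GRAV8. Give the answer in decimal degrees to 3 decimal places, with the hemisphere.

67.468°W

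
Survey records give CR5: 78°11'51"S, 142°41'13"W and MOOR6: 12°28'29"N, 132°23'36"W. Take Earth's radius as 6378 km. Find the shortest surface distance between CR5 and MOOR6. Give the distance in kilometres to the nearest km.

10114 km

CR5: φ = -78.19750°, λ = -142.68694°
MOOR6: φ = +12.47472°, λ = -132.39333°
Δφ = 90.6722°,  Δλ = 10.2936°
a = sin²(Δφ/2) + cos φ₁ cos φ₂ sin²(Δλ/2) = 0.507473
c = 2·arcsin(√a) = 1.585743 rad = 90.8564°
d = R·c = 6378 × 1.585743 = 10113.9 km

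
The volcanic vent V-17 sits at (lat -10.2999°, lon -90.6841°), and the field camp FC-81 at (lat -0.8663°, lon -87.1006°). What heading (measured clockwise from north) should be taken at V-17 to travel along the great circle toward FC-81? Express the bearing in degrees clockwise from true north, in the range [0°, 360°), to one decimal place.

Δλ = 3.5835°
y = sin Δλ · cos φ₂ = 0.062496
x = cos φ₁ sin φ₂ − sin φ₁ cos φ₂ cos Δλ = 0.163555
θ = atan2(y, x) = 20.9124° → 20.9124° (mod 360°)

20.9°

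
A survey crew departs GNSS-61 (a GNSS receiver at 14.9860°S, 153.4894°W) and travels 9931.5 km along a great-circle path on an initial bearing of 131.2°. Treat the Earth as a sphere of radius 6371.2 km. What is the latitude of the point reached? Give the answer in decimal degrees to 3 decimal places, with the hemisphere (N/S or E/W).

39.743°S

δ = d/R = 9931.5/6371.2 = 1.558812 rad
φ₂ = arcsin(sin φ₁ cos δ + cos φ₁ sin δ cos θ)
   = arcsin(-0.25858·0.01198 + 0.96599·0.99993·-0.65869) = -39.74263°
λ₂ = λ₁ + atan2(sin θ sin δ cos φ₁, cos δ − sin φ₁ sin φ₂) = -51.57559°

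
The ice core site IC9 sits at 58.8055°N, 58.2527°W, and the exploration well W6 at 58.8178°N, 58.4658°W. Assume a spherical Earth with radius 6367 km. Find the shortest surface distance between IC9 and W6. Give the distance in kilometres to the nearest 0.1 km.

12.3 km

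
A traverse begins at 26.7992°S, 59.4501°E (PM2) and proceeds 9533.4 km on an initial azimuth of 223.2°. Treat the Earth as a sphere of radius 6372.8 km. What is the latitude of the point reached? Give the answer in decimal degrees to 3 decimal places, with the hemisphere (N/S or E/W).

43.044°S

δ = d/R = 9533.4/6372.8 = 1.495952 rad
φ₂ = arcsin(sin φ₁ cos δ + cos φ₁ sin δ cos θ)
   = arcsin(-0.45087·0.07477 + 0.89259·0.99720·-0.72897) = -43.04429°
λ₂ = λ₁ + atan2(sin θ sin δ cos φ₁, cos δ − sin φ₁ sin φ₂) = -51.47418°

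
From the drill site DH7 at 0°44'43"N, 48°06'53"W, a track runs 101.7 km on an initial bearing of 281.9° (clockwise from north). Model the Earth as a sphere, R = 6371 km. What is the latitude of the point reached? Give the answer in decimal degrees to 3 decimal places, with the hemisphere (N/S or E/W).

0.934°N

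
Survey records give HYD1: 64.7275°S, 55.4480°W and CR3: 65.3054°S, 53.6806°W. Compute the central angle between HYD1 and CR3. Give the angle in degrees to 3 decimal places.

Δφ = -0.5779°,  Δλ = 1.7674°
a = sin²(Δφ/2) + cos φ₁ cos φ₂ sin²(Δλ/2) = 0.000068
c = 2·arcsin(√a) = 0.016475 rad = 0.9440°

0.944°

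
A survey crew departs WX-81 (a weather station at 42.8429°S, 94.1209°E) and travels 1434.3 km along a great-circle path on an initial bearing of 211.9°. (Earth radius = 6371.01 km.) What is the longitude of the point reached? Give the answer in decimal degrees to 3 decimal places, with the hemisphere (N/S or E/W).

δ = d/R = 1434.3/6371.01 = 0.225129 rad
φ₂ = arcsin(sin φ₁ cos δ + cos φ₁ sin δ cos θ)
   = arcsin(-0.67999·0.97477 + 0.73322·0.22323·-0.84897) = -53.30134°
λ₂ = λ₁ + atan2(sin θ sin δ cos φ₁, cos δ − sin φ₁ sin φ₂) = 82.73624°

82.736°E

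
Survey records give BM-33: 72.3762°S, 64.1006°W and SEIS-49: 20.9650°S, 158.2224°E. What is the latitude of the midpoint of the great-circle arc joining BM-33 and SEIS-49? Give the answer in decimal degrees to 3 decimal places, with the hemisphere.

Bx = cos φ₂ cos Δλ = -0.690415,  By = cos φ₂ sin Δλ = -0.628736
φₘ = atan2(sin φ₁ + sin φ₂, √((cos φ₁ + Bx)² + By²)) = -60.59997°
λₘ = λ₁ + atan2(By, cos φ₁ + Bx) = 174.24338°

60.600°S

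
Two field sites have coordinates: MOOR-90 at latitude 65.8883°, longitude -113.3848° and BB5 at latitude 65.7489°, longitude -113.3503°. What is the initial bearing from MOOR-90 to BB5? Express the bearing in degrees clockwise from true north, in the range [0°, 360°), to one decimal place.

174.2°

Δλ = 0.0345°
y = sin Δλ · cos φ₂ = 0.000247
x = cos φ₁ sin φ₂ − sin φ₁ cos φ₂ cos Δλ = -0.002433
θ = atan2(y, x) = 174.1955° → 174.1955° (mod 360°)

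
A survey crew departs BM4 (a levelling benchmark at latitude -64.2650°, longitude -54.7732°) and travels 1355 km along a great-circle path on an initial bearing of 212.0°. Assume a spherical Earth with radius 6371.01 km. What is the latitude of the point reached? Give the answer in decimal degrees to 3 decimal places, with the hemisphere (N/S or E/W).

δ = d/R = 1355/6371.01 = 0.212682 rad
φ₂ = arcsin(sin φ₁ cos δ + cos φ₁ sin δ cos θ)
   = arcsin(-0.90081·0.97747 + 0.43421·0.21108·-0.84805) = -73.38386°
λ₂ = λ₁ + atan2(sin θ sin δ cos φ₁, cos δ − sin φ₁ sin φ₂) = -77.80015°

73.384°S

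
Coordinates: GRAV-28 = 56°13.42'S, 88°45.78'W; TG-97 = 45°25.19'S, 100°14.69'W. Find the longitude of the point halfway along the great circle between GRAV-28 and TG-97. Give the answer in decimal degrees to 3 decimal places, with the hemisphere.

95.172°W

GRAV-28: φ = -56.22367°, λ = -88.76300°
TG-97: φ = -45.41983°, λ = -100.24483°
Bx = cos φ₂ cos Δλ = 0.687860,  By = cos φ₂ sin Δλ = -0.139720
φₘ = atan2(sin φ₁ + sin φ₂, √((cos φ₁ + Bx)² + By²)) = -50.96085°
λₘ = λ₁ + atan2(By, cos φ₁ + Bx) = -95.17227°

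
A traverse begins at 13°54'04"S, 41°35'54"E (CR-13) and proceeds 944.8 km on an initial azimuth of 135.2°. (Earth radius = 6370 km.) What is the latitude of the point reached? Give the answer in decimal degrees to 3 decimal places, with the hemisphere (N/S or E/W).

CR-13: φ = -13.90111°, λ = +41.59833°
δ = d/R = 944.8/6370 = 0.148320 rad
φ₂ = arcsin(sin φ₁ cos δ + cos φ₁ sin δ cos θ)
   = arcsin(-0.24025·0.98902 + 0.97071·0.14778·-0.70957) = -19.84010°
λ₂ = λ₁ + atan2(sin θ sin δ cos φ₁, cos δ − sin φ₁ sin φ₂) = 47.95397°

19.840°S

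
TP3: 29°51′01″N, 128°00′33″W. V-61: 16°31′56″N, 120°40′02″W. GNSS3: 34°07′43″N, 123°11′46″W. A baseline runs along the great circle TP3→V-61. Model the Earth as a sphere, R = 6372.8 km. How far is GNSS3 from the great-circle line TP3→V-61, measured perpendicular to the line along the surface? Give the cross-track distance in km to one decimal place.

620.9 km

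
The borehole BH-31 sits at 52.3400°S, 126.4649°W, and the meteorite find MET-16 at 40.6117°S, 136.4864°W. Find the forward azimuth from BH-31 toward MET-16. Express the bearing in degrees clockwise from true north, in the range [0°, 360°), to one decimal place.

325.8°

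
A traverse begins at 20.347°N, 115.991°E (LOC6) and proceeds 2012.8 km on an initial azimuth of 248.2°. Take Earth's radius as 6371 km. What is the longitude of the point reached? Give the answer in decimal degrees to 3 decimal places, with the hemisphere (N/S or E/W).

98.780°E

δ = d/R = 2012.8/6371 = 0.315932 rad
φ₂ = arcsin(sin φ₁ cos δ + cos φ₁ sin δ cos θ)
   = arcsin(0.34770·0.95051 + 0.93760·0.31070·-0.37137) = 12.84480°
λ₂ = λ₁ + atan2(sin θ sin δ cos φ₁, cos δ − sin φ₁ sin φ₂) = 98.78028°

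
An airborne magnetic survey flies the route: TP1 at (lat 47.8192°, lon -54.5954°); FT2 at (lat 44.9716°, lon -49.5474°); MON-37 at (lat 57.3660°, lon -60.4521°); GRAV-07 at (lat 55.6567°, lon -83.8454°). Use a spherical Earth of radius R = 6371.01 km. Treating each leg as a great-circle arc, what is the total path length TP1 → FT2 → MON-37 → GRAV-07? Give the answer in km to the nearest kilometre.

3510 km

TP1→FT2: c = 0.078471 rad, d = 499.94 km
FT2→MON-37: c = 0.246369 rad, d = 1569.62 km
MON-37→GRAV-07: c = 0.226102 rad, d = 1440.50 km
Total = 499.94 + 1569.62 + 1440.50 = 3510.06 km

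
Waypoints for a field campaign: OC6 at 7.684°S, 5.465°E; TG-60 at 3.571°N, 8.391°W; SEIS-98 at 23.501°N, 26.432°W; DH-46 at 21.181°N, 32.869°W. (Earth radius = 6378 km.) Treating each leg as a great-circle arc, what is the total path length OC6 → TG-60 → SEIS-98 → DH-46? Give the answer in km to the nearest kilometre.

5643 km

OC6→TG-60: c = 0.311137 rad, d = 1984.43 km
TG-60→SEIS-98: c = 0.462117 rad, d = 2947.38 km
SEIS-98→DH-46: c = 0.111507 rad, d = 711.19 km
Total = 1984.43 + 2947.38 + 711.19 = 5643.00 km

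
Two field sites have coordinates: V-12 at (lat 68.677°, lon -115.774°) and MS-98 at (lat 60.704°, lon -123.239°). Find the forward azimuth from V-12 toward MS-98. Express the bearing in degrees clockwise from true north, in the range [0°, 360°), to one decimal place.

205.2°

Δλ = -7.4650°
y = sin Δλ · cos φ₂ = -0.063573
x = cos φ₁ sin φ₂ − sin φ₁ cos φ₂ cos Δλ = -0.134843
θ = atan2(y, x) = -154.7581° → 205.2419° (mod 360°)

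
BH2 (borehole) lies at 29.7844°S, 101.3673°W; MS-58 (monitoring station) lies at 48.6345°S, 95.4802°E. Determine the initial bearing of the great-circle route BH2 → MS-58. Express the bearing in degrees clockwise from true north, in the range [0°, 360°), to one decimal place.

Δλ = -163.1525°
y = sin Δλ · cos φ₂ = -0.191534
x = cos φ₁ sin φ₂ − sin φ₁ cos φ₂ cos Δλ = -0.965552
θ = atan2(y, x) = -168.7800° → 191.2200° (mod 360°)

191.2°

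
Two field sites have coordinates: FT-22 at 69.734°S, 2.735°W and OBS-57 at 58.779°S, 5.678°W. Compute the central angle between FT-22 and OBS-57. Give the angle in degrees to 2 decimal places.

Δφ = 10.9550°,  Δλ = -2.9430°
a = sin²(Δφ/2) + cos φ₁ cos φ₂ sin²(Δλ/2) = 0.009230
c = 2·arcsin(√a) = 0.192443 rad = 11.0262°

11.03°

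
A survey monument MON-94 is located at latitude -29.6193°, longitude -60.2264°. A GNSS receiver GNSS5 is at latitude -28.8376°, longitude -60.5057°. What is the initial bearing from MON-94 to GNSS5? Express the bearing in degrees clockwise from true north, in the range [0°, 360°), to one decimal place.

Δλ = -0.2793°
y = sin Δλ · cos φ₂ = -0.004270
x = cos φ₁ sin φ₂ − sin φ₁ cos φ₂ cos Δλ = 0.013638
θ = atan2(y, x) = -17.3862° → 342.6138° (mod 360°)

342.6°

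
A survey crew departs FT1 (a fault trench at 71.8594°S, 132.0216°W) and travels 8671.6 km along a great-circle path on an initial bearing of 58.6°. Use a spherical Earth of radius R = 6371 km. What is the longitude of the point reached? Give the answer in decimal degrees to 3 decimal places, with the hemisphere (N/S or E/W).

75.354°W

δ = d/R = 8671.6/6371 = 1.361105 rad
φ₂ = arcsin(sin φ₁ cos δ + cos φ₁ sin δ cos θ)
   = arcsin(-0.95030·0.20816 + 0.31135·0.97810·0.52101) = -2.24362°
λ₂ = λ₁ + atan2(sin θ sin δ cos φ₁, cos δ − sin φ₁ sin φ₂) = -75.35424°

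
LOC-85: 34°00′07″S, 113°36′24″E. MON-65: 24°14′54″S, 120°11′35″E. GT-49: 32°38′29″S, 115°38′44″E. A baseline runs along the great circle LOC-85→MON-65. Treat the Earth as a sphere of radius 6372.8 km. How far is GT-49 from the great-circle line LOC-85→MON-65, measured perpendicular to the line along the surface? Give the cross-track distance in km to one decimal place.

LOC-85: φ = -34.00194°, λ = +113.60667°
MON-65: φ = -24.24833°, λ = +120.19306°
GT-49: φ = -32.64139°, λ = +115.64556°
δ₁₃ = central angle LOC-85→GT-49 = 0.038052 rad  (haversine)
θ₁₃ = bearing LOC-85→GT-49 = 51.953°,  θ₁₂ = bearing LOC-85→MON-65 = 32.204°
dₓₜ = R·arcsin(sin δ₁₃ · sin(θ₁₃ − θ₁₂)) = 6372.8·arcsin(0.03804·sin(19.749°)) = 81.922 km
|dₓₜ| = 81.922 km

81.9 km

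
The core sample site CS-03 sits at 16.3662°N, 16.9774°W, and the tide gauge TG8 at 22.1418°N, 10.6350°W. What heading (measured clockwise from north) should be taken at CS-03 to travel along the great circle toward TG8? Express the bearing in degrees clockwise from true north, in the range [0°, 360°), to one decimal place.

45.0°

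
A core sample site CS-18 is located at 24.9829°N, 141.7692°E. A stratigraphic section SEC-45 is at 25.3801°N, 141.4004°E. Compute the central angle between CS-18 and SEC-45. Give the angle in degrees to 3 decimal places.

Δφ = 0.3972°,  Δλ = -0.3688°
a = sin²(Δφ/2) + cos φ₁ cos φ₂ sin²(Δλ/2) = 0.000020
c = 2·arcsin(√a) = 0.009055 rad = 0.5188°

0.519°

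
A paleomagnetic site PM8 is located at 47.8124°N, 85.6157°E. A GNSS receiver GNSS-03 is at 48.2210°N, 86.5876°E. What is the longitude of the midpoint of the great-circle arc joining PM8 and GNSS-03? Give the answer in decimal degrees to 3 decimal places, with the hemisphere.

Bx = cos φ₂ cos Δλ = 0.666163,  By = cos φ₂ sin Δλ = 0.011301
φₘ = atan2(sin φ₁ + sin φ₂, √((cos φ₁ + Bx)² + By²)) = 48.01772°
λₘ = λ₁ + atan2(By, cos φ₁ + Bx) = 86.09972°

86.100°E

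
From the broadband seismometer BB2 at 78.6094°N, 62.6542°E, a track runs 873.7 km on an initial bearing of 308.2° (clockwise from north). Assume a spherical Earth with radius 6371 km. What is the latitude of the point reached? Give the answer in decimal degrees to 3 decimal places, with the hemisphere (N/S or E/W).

81.040°N

δ = d/R = 873.7/6371 = 0.137137 rad
φ₂ = arcsin(sin φ₁ cos δ + cos φ₁ sin δ cos θ)
   = arcsin(0.98030·0.99061 + 0.19750·0.13671·0.61841) = 81.03971°
λ₂ = λ₁ + atan2(sin θ sin δ cos φ₁, cos δ − sin φ₁ sin φ₂) = 19.04177°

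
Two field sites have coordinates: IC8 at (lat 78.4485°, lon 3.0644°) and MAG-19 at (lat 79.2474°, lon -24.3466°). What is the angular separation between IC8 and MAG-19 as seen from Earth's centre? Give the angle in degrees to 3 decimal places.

Δφ = 0.7989°,  Δλ = -27.4110°
a = sin²(Δφ/2) + cos φ₁ cos φ₂ sin²(Δλ/2) = 0.002146
c = 2·arcsin(√a) = 0.092680 rad = 5.3102°

5.310°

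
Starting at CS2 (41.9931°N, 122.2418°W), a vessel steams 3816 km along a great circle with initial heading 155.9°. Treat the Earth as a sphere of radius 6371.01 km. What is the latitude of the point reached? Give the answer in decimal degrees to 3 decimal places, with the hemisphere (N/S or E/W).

9.792°N

δ = d/R = 3816/6371.01 = 0.598963 rad
φ₂ = arcsin(sin φ₁ cos δ + cos φ₁ sin δ cos θ)
   = arcsin(0.66904·0.82592 + 0.74323·0.56379·-0.91283) = 9.79240°
λ₂ = λ₁ + atan2(sin θ sin δ cos φ₁, cos δ − sin φ₁ sin φ₂) = -108.73182°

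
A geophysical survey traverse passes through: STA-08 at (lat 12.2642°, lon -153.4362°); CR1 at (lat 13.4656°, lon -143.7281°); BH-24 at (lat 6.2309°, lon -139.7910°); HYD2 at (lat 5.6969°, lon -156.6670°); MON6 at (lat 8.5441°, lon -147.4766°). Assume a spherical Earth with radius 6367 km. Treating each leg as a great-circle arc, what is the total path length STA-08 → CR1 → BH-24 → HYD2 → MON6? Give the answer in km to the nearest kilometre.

4900 km

STA-08→CR1: c = 0.166497 rad, d = 1060.09 km
CR1→BH-24: c = 0.143251 rad, d = 912.08 km
BH-24→HYD2: c = 0.293083 rad, d = 1866.06 km
HYD2→MON6: c = 0.166724 rad, d = 1061.53 km
Total = 1060.09 + 912.08 + 1866.06 + 1061.53 = 4899.76 km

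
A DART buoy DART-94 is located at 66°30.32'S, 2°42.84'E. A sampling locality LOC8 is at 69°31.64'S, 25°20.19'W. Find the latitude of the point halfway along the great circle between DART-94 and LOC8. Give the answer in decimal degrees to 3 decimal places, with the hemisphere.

68.609°S

DART-94: φ = -66.50533°, λ = +2.71400°
LOC8: φ = -69.52733°, λ = -25.33650°
Bx = cos φ₂ cos Δλ = 0.308675,  By = cos φ₂ sin Δλ = -0.164475
φₘ = atan2(sin φ₁ + sin φ₂, √((cos φ₁ + Bx)² + By²)) = -68.60911°
λₘ = λ₁ + atan2(By, cos φ₁ + Bx) = -10.37615°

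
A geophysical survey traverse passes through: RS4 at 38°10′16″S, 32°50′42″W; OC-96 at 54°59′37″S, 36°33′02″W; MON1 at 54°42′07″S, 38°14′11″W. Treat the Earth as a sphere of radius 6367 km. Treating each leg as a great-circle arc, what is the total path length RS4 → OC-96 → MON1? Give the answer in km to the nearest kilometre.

2003 km

RS4: φ = -38.17111°, λ = -32.84500°
OC-96: φ = -54.99361°, λ = -36.55056°
MON1: φ = -54.70194°, λ = -38.23639°
RS4→OC-96: c = 0.296849 rad, d = 1890.04 km
OC-96→MON1: c = 0.017688 rad, d = 112.62 km
Total = 1890.04 + 112.62 = 2002.66 km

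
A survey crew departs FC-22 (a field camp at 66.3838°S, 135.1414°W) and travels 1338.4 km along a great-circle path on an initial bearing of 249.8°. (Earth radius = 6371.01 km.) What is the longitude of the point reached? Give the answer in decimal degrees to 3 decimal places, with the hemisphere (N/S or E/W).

δ = d/R = 1338.4/6371.01 = 0.210077 rad
φ₂ = arcsin(sin φ₁ cos δ + cos φ₁ sin δ cos θ)
   = arcsin(-0.91625·0.97801 + 0.40061·0.20853·-0.34530) = -67.66114°
λ₂ = λ₁ + atan2(sin θ sin δ cos φ₁, cos δ − sin φ₁ sin φ₂) = -166.13278°

166.133°W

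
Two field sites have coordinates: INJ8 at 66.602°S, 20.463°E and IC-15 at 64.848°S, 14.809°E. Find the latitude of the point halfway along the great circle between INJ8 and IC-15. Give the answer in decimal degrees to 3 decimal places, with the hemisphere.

Bx = cos φ₂ cos Δλ = 0.422953,  By = cos φ₂ sin Δλ = -0.041873
φₘ = atan2(sin φ₁ + sin φ₂, √((cos φ₁ + Bx)² + By²)) = -65.75111°
λₘ = λ₁ + atan2(By, cos φ₁ + Bx) = 17.53997°

65.751°S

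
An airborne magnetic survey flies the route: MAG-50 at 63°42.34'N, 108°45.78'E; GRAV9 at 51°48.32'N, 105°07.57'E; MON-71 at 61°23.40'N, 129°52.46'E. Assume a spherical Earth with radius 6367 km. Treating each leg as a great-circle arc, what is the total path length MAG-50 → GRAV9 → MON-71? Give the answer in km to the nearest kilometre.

MAG-50: φ = +63.70567°, λ = +108.76300°
GRAV9: φ = +51.80533°, λ = +105.12617°
MON-71: φ = +61.39000°, λ = +129.87433°
MAG-50→GRAV9: c = 0.210358 rad, d = 1339.35 km
GRAV9→MON-71: c = 0.287883 rad, d = 1832.95 km
Total = 1339.35 + 1832.95 = 3172.30 km

3172 km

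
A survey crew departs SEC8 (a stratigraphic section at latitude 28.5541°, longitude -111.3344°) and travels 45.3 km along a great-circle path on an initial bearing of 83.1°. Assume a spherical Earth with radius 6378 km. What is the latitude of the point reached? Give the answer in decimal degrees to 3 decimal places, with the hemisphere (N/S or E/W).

δ = d/R = 45.3/6378 = 0.007103 rad
φ₂ = arcsin(sin φ₁ cos δ + cos φ₁ sin δ cos θ)
   = arcsin(0.47799·0.99997 + 0.87837·0.00710·0.12014) = 28.60221°
λ₂ = λ₁ + atan2(sin θ sin δ cos φ₁, cos δ − sin φ₁ sin φ₂) = -110.87425°

28.602°N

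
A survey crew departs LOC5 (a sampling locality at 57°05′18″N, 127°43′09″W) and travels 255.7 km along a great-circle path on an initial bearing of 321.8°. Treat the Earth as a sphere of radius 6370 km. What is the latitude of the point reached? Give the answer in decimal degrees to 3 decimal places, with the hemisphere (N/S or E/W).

LOC5: φ = +57.08833°, λ = -127.71917°
δ = d/R = 255.7/6370 = 0.040141 rad
φ₂ = arcsin(sin φ₁ cos δ + cos φ₁ sin δ cos θ)
   = arcsin(0.83951·0.99919 + 0.54335·0.04013·0.78586) = 58.86688°
λ₂ = λ₁ + atan2(sin θ sin δ cos φ₁, cos δ − sin φ₁ sin φ₂) = -130.47039°

58.867°N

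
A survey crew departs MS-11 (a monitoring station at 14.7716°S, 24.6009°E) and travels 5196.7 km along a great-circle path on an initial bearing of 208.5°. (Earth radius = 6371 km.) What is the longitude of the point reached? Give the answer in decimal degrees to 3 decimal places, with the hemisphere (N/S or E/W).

δ = d/R = 5196.7/6371 = 0.815680 rad
φ₂ = arcsin(sin φ₁ cos δ + cos φ₁ sin δ cos θ)
   = arcsin(-0.25497·0.68537 + 0.96695·0.72819·-0.87882) = -52.51800°
λ₂ = λ₁ + atan2(sin θ sin δ cos φ₁, cos δ − sin φ₁ sin φ₂) = -10.21941°

10.219°W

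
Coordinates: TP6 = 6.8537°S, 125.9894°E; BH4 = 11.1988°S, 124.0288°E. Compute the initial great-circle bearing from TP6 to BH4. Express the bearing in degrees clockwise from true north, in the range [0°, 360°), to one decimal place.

203.9°

Δλ = -1.9606°
y = sin Δλ · cos φ₂ = -0.033561
x = cos φ₁ sin φ₂ − sin φ₁ cos φ₂ cos Δλ = -0.075832
θ = atan2(y, x) = -156.1274° → 203.8726° (mod 360°)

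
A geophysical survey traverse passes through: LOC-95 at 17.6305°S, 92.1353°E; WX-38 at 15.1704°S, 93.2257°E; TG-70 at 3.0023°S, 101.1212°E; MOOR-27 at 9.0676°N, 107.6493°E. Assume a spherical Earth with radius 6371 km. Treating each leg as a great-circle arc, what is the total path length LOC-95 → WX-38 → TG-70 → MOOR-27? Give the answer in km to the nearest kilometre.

3428 km

LOC-95→WX-38: c = 0.046656 rad, d = 297.25 km
WX-38→TG-70: c = 0.252077 rad, d = 1605.98 km
TG-70→MOOR-27: c = 0.239321 rad, d = 1524.71 km
Total = 297.25 + 1605.98 + 1524.71 = 3427.94 km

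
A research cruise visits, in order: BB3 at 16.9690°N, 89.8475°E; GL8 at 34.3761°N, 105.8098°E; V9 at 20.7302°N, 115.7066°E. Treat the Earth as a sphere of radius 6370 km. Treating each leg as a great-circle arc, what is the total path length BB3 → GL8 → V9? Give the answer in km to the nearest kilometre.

BB3→GL8: c = 0.392997 rad, d = 2503.39 km
GL8→V9: c = 0.282773 rad, d = 1801.26 km
Total = 2503.39 + 1801.26 = 4304.65 km

4305 km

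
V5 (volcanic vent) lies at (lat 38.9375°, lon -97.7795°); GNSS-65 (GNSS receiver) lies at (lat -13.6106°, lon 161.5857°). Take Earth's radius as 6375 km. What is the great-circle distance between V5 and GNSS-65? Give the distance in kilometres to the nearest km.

11872 km

Δφ = -52.5481°,  Δλ = -100.6348°
a = sin²(Δφ/2) + cos φ₁ cos φ₂ sin²(Δλ/2) = 0.643705
c = 2·arcsin(√a) = 1.862318 rad = 106.7029°
d = R·c = 6375 × 1.862318 = 11872.3 km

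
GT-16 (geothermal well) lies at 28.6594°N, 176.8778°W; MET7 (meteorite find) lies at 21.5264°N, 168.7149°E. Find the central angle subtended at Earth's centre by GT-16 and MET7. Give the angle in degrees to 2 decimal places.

14.85°

Δφ = -7.1330°,  Δλ = -14.4073°
a = sin²(Δφ/2) + cos φ₁ cos φ₂ sin²(Δλ/2) = 0.016705
c = 2·arcsin(√a) = 0.259222 rad = 14.8523°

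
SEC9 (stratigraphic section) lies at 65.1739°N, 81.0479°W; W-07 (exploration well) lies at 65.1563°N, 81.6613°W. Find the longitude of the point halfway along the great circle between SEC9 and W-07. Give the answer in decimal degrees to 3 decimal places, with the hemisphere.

81.355°W

Bx = cos φ₂ cos Δλ = 0.420120,  By = cos φ₂ sin Δλ = -0.004498
φₘ = atan2(sin φ₁ + sin φ₂, √((cos φ₁ + Bx)² + By²)) = 65.16541°
λₘ = λ₁ + atan2(By, cos φ₁ + Bx) = -81.35470°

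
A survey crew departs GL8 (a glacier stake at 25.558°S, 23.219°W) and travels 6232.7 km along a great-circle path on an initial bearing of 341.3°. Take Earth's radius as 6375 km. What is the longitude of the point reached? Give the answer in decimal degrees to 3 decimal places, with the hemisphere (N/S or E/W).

40.720°W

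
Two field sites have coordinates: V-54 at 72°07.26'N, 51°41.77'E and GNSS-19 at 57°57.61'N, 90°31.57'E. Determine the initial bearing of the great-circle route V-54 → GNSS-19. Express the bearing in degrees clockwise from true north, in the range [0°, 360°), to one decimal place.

V-54: φ = +72.12100°, λ = +51.69617°
GNSS-19: φ = +57.96017°, λ = +90.52617°
Δλ = 38.8300°
y = sin Δλ · cos φ₂ = 0.332635
x = cos φ₁ sin φ₂ − sin φ₁ cos φ₂ cos Δλ = -0.133069
θ = atan2(y, x) = 111.8036° → 111.8036° (mod 360°)

111.8°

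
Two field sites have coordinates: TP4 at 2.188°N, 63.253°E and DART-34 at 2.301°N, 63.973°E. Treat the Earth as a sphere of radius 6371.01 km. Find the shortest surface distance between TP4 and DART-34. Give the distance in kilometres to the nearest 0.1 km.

81.0 km

Δφ = 0.1130°,  Δλ = 0.7200°
a = sin²(Δφ/2) + cos φ₁ cos φ₂ sin²(Δλ/2) = 0.000040
c = 2·arcsin(√a) = 0.012711 rad = 0.7283°
d = R·c = 6371.01 × 0.012711 = 81.0 km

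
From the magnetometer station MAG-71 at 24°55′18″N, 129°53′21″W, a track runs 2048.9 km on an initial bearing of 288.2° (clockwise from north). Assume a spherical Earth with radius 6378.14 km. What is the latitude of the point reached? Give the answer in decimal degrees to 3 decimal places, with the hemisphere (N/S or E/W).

MAG-71: φ = +24.92167°, λ = -129.88917°
δ = d/R = 2048.9/6378.14 = 0.321238 rad
φ₂ = arcsin(sin φ₁ cos δ + cos φ₁ sin δ cos θ)
   = arcsin(0.42138·0.94885 + 0.90688·0.31574·0.31233) = 29.29180°
λ₂ = λ₁ + atan2(sin θ sin δ cos φ₁, cos δ − sin φ₁ sin φ₂) = -150.00500°

29.292°N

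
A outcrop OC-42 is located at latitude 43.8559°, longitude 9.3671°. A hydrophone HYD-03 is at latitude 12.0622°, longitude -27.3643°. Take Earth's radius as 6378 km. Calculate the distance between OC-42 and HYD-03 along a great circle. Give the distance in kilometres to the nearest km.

4984 km

Δφ = -31.7937°,  Δλ = -36.7314°
a = sin²(Δφ/2) + cos φ₁ cos φ₂ sin²(Δλ/2) = 0.145031
c = 2·arcsin(√a) = 0.781385 rad = 44.7701°
d = R·c = 6378 × 0.781385 = 4983.7 km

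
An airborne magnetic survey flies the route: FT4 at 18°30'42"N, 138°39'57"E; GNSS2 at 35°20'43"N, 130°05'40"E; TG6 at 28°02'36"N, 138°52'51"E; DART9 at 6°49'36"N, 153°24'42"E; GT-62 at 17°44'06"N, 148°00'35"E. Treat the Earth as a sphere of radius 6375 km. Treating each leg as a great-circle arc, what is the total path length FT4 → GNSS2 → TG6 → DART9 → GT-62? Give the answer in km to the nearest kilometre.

FT4: φ = +18.51167°, λ = +138.66583°
GNSS2: φ = +35.34528°, λ = +130.09444°
TG6: φ = +28.04333°, λ = +138.88083°
DART9: φ = +6.82667°, λ = +153.41167°
GT-62: φ = +17.73500°, λ = +148.00972°
FT4→GNSS2: c = 0.322296 rad, d = 2054.64 km
GNSS2→TG6: c = 0.182232 rad, d = 1161.73 km
TG6→DART9: c = 0.441324 rad, d = 2813.44 km
DART9→GT-62: c = 0.211434 rad, d = 1347.89 km
Total = 2054.64 + 1161.73 + 2813.44 + 1347.89 = 7377.69 km

7378 km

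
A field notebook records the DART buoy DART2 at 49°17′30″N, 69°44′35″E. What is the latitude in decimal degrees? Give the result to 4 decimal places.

49.2917°N

49° + 17′/60 + 30″/3600 = 49 + 0.28333 + 0.00833 = 49.2917°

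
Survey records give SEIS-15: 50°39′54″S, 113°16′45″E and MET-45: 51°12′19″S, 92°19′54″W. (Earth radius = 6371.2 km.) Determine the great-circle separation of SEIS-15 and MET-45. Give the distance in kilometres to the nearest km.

SEIS-15: φ = -50.66500°, λ = +113.27917°
MET-45: φ = -51.20528°, λ = -92.33167°
Δφ = -0.5403°,  Δλ = 154.3892°
a = sin²(Δφ/2) + cos φ₁ cos φ₂ sin²(Δλ/2) = 0.377643
c = 2·arcsin(√a) = 1.323571 rad = 75.8351°
d = R·c = 6371.2 × 1.323571 = 8432.7 km

8433 km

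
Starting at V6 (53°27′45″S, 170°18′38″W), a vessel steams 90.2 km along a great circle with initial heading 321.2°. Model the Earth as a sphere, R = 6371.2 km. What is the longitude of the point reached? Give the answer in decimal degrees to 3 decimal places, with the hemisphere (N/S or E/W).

171.152°W

V6: φ = -53.46250°, λ = -170.31056°
δ = d/R = 90.2/6371.2 = 0.014157 rad
φ₂ = arcsin(sin φ₁ cos δ + cos φ₁ sin δ cos θ)
   = arcsin(-0.80347·0.99990 + 0.59535·0.01416·0.77934) = -52.82734°
λ₂ = λ₁ + atan2(sin θ sin δ cos φ₁, cos δ − sin φ₁ sin φ₂) = -171.15177°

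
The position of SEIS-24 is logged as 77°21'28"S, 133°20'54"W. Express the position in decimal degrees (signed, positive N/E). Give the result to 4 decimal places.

-77.3578°, -133.3483°

lat: 77.3578° S → -77.3578°
lon: 133.3483° W → -133.3483°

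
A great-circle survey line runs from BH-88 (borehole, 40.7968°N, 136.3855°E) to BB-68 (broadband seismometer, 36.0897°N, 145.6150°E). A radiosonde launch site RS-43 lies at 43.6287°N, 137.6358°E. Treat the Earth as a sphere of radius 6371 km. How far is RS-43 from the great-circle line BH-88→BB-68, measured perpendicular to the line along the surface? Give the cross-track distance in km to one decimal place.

δ₁₃ = central angle BH-88→RS-43 = 0.052000 rad  (haversine)
θ₁₃ = bearing BH-88→RS-43 = 17.690°,  θ₁₂ = bearing BH-88→BB-68 = 120.131°
dₓₜ = R·arcsin(sin δ₁₃ · sin(θ₁₃ − θ₁₂)) = 6371·arcsin(0.05198·sin(-102.441°)) = -323.504 km
|dₓₜ| = 323.504 km

323.5 km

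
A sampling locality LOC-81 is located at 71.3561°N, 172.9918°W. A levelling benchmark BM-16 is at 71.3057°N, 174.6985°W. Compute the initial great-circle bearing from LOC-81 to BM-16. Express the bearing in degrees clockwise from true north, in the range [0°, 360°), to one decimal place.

265.5°

Δλ = -1.7067°
y = sin Δλ · cos φ₂ = -0.009546
x = cos φ₁ sin φ₂ − sin φ₁ cos φ₂ cos Δλ = -0.000745
θ = atan2(y, x) = -94.4620° → 265.5380° (mod 360°)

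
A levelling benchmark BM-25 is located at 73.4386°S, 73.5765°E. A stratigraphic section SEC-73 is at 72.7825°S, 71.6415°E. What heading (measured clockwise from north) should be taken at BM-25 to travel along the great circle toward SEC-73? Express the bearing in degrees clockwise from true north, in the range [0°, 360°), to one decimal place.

Δλ = -1.9350°
y = sin Δλ · cos φ₂ = -0.009995
x = cos φ₁ sin φ₂ − sin φ₁ cos φ₂ cos Δλ = 0.011289
θ = atan2(y, x) = -41.5197° → 318.4803° (mod 360°)

318.5°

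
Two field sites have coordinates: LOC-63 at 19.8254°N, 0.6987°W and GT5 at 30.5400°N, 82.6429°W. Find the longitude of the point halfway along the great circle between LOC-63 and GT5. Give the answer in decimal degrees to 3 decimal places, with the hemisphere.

Bx = cos φ₂ cos Δλ = 0.120697,  By = cos φ₂ sin Δλ = -0.852776
φₘ = atan2(sin φ₁ + sin φ₂, √((cos φ₁ + Bx)² + By²)) = 31.89382°
λₘ = λ₁ + atan2(By, cos φ₁ + Bx) = -39.47791°

39.478°W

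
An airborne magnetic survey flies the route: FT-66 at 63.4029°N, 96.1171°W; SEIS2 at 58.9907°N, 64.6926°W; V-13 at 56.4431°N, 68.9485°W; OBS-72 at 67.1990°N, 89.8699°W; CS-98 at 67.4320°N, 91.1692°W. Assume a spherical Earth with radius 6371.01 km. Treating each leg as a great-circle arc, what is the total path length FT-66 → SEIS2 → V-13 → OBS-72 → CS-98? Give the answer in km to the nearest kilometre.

FT-66→SEIS2: c = 0.272109 rad, d = 1733.61 km
SEIS2→V-13: c = 0.059567 rad, d = 379.50 km
V-13→OBS-72: c = 0.252430 rad, d = 1608.24 km
OBS-72→CS-98: c = 0.009645 rad, d = 61.45 km
Total = 1733.61 + 379.50 + 1608.24 + 61.45 = 3782.79 km

3783 km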